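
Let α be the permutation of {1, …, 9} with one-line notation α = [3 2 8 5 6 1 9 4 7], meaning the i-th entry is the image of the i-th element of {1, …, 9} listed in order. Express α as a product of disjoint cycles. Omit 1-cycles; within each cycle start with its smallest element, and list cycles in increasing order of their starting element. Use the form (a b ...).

(1 3 8 4 5 6)(7 9)

From 1: 1 → 3 → 8 → 4 → 5 → 6 → 1, closing the cycle (1 3 8 4 5 6).
Continuing from each remaining unvisited element yields (1 3 8 4 5 6)(7 9).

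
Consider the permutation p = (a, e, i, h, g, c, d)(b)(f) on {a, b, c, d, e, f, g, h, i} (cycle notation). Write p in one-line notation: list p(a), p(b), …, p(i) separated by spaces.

e b d a i f c g h

Image by image: a→e, b→b, c→d, d→a, e→i, f→f, g→c, h→g, i→h.
Listing these in domain order gives e b d a i f c g h.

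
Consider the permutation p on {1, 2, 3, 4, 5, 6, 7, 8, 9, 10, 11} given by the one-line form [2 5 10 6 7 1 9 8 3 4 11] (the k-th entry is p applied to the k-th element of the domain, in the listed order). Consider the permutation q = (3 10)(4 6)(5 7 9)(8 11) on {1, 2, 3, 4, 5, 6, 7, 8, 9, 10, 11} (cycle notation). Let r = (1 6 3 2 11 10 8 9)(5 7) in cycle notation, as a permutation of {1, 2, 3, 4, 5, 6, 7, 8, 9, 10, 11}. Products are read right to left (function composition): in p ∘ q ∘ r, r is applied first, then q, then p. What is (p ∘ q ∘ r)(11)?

Chase 11: r(11) = 10; q(10) = 3; p(3) = 10. Hence (p ∘ q ∘ r)(11) = 10.

10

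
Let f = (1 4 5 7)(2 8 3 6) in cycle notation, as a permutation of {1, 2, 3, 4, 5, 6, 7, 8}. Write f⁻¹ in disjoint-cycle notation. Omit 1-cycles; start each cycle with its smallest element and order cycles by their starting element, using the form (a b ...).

(1 7 5 4)(2 6 3 8)

If f sends a → b within a cycle, f⁻¹ sends b → a; equivalently, reverse each cycle.
After reversing and putting each cycle's least element first, f⁻¹ = (1 7 5 4)(2 6 3 8).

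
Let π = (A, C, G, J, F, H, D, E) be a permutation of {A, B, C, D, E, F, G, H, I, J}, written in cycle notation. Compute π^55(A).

E

A lies in the 8-cycle (A, C, G, J, F, H, D, E).
Powers repeat with period 8 on this cycle, and 55 mod 8 = 7, so π^55(A) = π^7(A).
Advancing 7 steps from A: A → C → G → J → F → H → D → E.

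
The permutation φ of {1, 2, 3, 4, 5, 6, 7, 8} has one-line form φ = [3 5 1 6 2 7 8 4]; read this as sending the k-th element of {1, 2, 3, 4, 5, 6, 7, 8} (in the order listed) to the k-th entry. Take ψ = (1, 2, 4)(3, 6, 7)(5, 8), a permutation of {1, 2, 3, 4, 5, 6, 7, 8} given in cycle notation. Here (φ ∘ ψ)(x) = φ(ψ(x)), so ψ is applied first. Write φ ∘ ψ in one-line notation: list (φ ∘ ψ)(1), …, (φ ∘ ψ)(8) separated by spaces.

5 6 7 3 4 8 1 2

For each element, apply ψ then φ: 1 → 2 → 5; 2 → 4 → 6; 3 → 6 → 7; 4 → 1 → 3; 5 → 8 → 4; 6 → 7 → 8; 7 → 3 → 1; 8 → 5 → 2.
So φ ∘ ψ in one-line form is 5 6 7 3 4 8 1 2.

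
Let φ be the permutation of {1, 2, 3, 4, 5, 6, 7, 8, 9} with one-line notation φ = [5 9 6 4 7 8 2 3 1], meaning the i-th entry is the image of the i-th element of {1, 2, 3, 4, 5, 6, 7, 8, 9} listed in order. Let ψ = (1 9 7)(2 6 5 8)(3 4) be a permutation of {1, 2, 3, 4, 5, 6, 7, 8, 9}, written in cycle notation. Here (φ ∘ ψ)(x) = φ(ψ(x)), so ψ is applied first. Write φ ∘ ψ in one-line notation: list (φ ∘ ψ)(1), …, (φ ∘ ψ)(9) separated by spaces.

(φ ∘ ψ)(x) = φ(ψ(x)). Computing each image: φ(ψ(1)) = φ(9) = 1, φ(ψ(2)) = φ(6) = 8, φ(ψ(3)) = φ(4) = 4, φ(ψ(4)) = φ(3) = 6, φ(ψ(5)) = φ(8) = 3, φ(ψ(6)) = φ(5) = 7, φ(ψ(7)) = φ(1) = 5, φ(ψ(8)) = φ(2) = 9, φ(ψ(9)) = φ(7) = 2.
Hence φ ∘ ψ = [1 8 4 6 3 7 5 9 2].

1 8 4 6 3 7 5 9 2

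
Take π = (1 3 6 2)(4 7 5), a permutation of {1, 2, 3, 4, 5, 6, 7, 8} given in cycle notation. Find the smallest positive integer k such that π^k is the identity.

The cycle type of π is (4, 3, 1).
The order of π is the least common multiple of its cycle lengths: lcm(4, 3) = 12.

12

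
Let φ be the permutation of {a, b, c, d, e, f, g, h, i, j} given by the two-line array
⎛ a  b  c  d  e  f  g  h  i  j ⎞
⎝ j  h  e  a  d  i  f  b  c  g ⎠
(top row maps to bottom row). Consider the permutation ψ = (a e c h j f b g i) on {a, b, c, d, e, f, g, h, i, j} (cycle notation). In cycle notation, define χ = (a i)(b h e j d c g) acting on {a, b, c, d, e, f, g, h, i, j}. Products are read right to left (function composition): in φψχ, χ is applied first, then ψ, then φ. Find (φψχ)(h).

e

Apply the permutations in order: χ(h) = e, then ψ(e) = c, then φ(c) = e. So (φψχ)(h) = e.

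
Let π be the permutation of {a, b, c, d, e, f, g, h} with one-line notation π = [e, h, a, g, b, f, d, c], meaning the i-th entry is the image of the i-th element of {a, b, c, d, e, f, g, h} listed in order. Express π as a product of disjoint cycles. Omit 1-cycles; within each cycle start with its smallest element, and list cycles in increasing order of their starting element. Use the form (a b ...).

From a: a → e → b → h → c → a, closing the cycle (a e b h c).
Repeating from the next unused element and collecting all non-trivial cycles gives (a e b h c)(d g).

(a e b h c)(d g)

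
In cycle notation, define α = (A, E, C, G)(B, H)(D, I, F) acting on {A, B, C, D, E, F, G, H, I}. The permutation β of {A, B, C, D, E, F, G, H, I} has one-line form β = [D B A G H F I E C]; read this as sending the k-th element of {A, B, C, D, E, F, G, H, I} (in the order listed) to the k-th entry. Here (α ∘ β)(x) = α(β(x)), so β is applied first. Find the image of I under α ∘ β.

G

(α ∘ β)(I) = α(β(I)). β(I) = C, then α(C) = G. So (α ∘ β)(I) = G.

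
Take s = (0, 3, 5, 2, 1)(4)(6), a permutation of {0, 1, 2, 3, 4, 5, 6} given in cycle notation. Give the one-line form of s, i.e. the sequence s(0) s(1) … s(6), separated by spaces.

3 0 1 5 4 2 6

Each element maps to the next entry in its cycle (wrapping to the front): 0↦3, 1↦0, 2↦1, 3↦5, 4↦4, 5↦2, 6↦6.
Listing these in domain order gives 3 0 1 5 4 2 6.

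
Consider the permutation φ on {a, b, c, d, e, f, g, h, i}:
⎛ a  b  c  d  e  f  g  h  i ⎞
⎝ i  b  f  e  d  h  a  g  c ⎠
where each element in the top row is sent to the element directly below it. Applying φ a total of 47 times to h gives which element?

Tracing h → g → … returns to h after 6 steps, so h lies in a 6-cycle (a, i, c, f, h, g).
Powers repeat with period 6 on this cycle, and 47 mod 6 = 5, so φ^47(h) = φ^5(h).
Advancing 5 steps from h: h → g → a → i → c → f.

f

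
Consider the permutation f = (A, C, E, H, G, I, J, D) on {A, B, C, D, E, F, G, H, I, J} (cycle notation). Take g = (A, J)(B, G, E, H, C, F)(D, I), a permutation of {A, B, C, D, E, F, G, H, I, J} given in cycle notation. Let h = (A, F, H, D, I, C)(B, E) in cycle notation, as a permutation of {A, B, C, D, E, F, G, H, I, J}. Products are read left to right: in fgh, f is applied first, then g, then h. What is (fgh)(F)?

Apply the permutations in order: f(F) = F, then g(F) = B, then h(B) = E. So (fgh)(F) = E.

E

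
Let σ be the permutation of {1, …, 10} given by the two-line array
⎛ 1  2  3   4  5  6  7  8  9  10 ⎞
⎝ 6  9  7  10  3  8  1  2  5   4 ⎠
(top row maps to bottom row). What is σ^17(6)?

Tracing 6 → 8 → … returns to 6 after 8 steps, so 6 lies in an 8-cycle (1 6 8 2 9 5 3 7).
On an 8-cycle, σ^8 is the identity, so σ^17 = σ^1 there (17 ≡ 1 mod 8).
Stepping 1 place around the cycle: 6 → 8.

8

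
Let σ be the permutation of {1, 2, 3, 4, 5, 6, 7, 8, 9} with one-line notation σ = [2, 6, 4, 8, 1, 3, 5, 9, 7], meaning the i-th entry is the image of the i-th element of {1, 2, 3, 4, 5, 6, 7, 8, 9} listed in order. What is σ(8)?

9

8 is element number 8 of the domain, and entry number 8 of the one-line form is 9, so σ(8) = 9.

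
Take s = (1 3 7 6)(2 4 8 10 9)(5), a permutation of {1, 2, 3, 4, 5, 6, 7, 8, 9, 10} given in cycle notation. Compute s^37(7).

7 lies in the 4-cycle (1 3 7 6).
On a 4-cycle, s^4 is the identity, so s^37 = s^1 there (37 ≡ 1 mod 4).
Stepping 1 place around the cycle: 7 → 6.

6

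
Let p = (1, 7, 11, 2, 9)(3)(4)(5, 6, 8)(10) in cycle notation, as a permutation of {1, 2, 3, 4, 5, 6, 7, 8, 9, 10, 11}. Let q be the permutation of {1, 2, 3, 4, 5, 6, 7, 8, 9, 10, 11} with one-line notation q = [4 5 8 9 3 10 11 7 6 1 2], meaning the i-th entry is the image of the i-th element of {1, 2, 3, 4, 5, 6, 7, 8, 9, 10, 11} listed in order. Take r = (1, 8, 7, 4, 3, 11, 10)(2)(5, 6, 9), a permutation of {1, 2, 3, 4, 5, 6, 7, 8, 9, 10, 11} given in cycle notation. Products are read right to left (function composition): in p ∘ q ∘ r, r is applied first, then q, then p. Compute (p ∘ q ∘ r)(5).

Apply the permutations in order: r(5) = 6, then q(6) = 10, then p(10) = 10. So (p ∘ q ∘ r)(5) = 10.

10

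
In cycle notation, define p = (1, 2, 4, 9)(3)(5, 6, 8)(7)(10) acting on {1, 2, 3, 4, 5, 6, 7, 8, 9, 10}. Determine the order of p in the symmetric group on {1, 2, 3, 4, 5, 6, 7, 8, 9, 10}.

The cycle type of p is (4, 3, 1, 1, 1).
The order of p is the least common multiple of its cycle lengths: lcm(4, 3) = 12.

12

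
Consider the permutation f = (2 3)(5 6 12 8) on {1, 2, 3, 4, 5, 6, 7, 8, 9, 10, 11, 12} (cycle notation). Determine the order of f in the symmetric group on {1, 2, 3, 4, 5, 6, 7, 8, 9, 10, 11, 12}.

The disjoint cycles have lengths 4, 2, 1, 1, 1, 1, 1, 1.
Since disjoint cycles commute, ord(f) = lcm(4, 2) = 4.

4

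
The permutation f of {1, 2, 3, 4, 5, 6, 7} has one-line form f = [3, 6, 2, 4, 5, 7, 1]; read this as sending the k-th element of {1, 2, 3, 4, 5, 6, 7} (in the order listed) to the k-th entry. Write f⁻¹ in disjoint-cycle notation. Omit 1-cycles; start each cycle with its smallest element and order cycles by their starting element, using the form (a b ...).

First write f in disjoint cycles: (1 3 2 6 7).
Reversing each cycle (and rotating so the smallest element leads) gives f⁻¹ = (1 7 6 2 3).

(1 7 6 2 3)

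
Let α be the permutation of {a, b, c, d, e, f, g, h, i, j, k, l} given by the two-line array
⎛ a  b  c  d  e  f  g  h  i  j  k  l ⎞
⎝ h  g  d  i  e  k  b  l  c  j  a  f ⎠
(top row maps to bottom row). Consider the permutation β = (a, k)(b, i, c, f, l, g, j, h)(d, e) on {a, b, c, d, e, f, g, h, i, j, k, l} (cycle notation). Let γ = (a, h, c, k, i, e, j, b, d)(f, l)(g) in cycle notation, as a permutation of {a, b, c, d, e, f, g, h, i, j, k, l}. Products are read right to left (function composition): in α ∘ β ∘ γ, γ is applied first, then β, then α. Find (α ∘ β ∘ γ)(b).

Apply the permutations in order: γ(b) = d, then β(d) = e, then α(e) = e. So (α ∘ β ∘ γ)(b) = e.

e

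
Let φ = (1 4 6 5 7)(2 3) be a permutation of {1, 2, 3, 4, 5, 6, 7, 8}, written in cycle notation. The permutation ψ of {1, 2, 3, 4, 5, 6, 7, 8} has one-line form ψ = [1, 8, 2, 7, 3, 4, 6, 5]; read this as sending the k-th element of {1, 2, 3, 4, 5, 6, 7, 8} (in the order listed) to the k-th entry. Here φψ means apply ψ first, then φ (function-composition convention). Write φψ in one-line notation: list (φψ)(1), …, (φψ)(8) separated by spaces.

(φψ)(x) = φ(ψ(x)). Computing each image: φ(ψ(1)) = φ(1) = 4, φ(ψ(2)) = φ(8) = 8, φ(ψ(3)) = φ(2) = 3, φ(ψ(4)) = φ(7) = 1, φ(ψ(5)) = φ(3) = 2, φ(ψ(6)) = φ(4) = 6, φ(ψ(7)) = φ(6) = 5, φ(ψ(8)) = φ(5) = 7.
Hence φψ = [4 8 3 1 2 6 5 7].

4 8 3 1 2 6 5 7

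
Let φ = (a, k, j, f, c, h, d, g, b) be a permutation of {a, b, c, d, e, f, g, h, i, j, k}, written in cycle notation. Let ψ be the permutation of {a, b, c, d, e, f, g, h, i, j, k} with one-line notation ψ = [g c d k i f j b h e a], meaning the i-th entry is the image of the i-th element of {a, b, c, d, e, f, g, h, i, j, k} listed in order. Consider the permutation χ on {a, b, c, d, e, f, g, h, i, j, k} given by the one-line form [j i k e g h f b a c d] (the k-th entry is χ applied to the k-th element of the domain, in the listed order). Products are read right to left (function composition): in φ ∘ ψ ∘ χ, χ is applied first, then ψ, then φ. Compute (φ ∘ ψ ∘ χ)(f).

(φ ∘ ψ ∘ χ)(f) = φ(ψ(χ(f))). χ(f) = h, then ψ(h) = b, then φ(b) = a, so the result is a.

a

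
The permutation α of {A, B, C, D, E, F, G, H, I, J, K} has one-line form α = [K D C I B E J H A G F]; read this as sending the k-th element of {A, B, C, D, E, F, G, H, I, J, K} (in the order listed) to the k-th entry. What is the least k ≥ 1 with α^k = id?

Writing α as disjoint cycles, the cycle lengths are 7, 2, 1, 1.
The order is lcm(7, 2) = 14.

14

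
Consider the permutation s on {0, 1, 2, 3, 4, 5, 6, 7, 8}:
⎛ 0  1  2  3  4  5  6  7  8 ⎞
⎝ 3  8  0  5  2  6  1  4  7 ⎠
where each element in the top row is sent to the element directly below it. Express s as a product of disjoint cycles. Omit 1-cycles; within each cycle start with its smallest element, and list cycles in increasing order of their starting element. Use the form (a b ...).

(0 3 5 6 1 8 7 4 2)

Iterating s from 0 gives 0 → 3 → 5 → 6 → 1 → 8 → 7 → 4 → 2 → 0; that is the 9-cycle (0 3 5 6 1 8 7 4 2).
Repeating from the next unused element and collecting all non-trivial cycles gives (0 3 5 6 1 8 7 4 2).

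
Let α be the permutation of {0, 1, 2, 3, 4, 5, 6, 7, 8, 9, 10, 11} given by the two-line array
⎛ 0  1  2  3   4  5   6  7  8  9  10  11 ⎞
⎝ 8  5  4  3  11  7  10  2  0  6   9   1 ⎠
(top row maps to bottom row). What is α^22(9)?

6

Tracing 9 → 6 → … returns to 9 after 3 steps, so 9 lies in a 3-cycle (6 10 9).
On a 3-cycle, α^3 is the identity, so α^22 = α^1 there (22 ≡ 1 mod 3).
Stepping 1 place around the cycle: 9 → 6.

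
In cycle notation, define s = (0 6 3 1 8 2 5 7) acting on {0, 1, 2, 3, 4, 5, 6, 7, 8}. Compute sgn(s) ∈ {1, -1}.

The cycle lengths are 8, 1.
A cycle of length ℓ contributes ℓ−1 transpositions, so s is a product of 7 transpositions — odd.

-1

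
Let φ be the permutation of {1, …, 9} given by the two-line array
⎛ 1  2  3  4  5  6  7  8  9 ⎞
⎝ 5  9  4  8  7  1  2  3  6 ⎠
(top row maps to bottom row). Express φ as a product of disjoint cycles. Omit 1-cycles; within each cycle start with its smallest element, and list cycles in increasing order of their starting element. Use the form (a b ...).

Iterating φ from 1 gives 1 → 5 → 7 → 2 → 9 → 6 → 1; that is the 6-cycle (1 5 7 2 9 6).
Repeating from the next unused element and collecting all non-trivial cycles gives (1 5 7 2 9 6)(3 4 8).

(1 5 7 2 9 6)(3 4 8)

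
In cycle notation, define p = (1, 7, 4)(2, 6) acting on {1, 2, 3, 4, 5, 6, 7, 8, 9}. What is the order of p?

The cycle type of p is (3, 2, 1, 1, 1, 1).
Since disjoint cycles commute, ord(p) = lcm(3, 2) = 6.

6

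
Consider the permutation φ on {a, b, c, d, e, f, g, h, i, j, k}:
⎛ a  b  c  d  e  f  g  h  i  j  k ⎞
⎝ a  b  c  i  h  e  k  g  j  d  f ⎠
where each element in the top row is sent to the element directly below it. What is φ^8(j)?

Tracing j → d → … returns to j after 3 steps, so j lies in a 3-cycle (d i j).
On a 3-cycle, φ^3 is the identity, so φ^8 = φ^2 there (8 ≡ 2 mod 3).
Advancing 2 steps from j: j → d → i.

i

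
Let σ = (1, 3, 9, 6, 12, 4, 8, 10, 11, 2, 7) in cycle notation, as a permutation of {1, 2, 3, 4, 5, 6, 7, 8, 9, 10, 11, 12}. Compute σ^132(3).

3 lies in the 11-cycle (1, 3, 9, 6, 12, 4, 8, 10, 11, 2, 7).
Since the cycle has length 11, σ^132 acts on it the same as σ^0 (132 mod 11 = 0).
So σ^132(3) = 3.

3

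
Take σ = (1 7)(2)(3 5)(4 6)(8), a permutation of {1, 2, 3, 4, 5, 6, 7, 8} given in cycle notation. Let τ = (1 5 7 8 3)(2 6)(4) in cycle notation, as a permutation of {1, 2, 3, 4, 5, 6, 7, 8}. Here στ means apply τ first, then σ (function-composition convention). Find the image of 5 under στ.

1

τ(5) = 7, then σ(7) = 1; composing gives (στ)(5) = 1.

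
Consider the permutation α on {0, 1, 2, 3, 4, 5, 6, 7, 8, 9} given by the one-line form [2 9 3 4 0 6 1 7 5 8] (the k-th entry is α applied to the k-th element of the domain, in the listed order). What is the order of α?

20

The disjoint-cycle form of α has cycle lengths 5, 4, 1.
The order of α is the least common multiple of its cycle lengths: lcm(5, 4) = 20.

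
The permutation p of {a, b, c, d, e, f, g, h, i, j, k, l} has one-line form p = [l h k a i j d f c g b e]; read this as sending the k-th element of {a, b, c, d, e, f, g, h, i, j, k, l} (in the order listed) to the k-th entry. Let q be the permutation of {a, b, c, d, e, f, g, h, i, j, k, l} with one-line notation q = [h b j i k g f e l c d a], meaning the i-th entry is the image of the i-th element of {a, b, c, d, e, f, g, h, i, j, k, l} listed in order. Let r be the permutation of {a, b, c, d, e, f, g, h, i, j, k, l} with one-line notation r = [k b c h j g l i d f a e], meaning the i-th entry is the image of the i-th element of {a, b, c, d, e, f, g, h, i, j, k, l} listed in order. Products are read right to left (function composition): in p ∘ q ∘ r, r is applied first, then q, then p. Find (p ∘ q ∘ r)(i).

c

(p ∘ q ∘ r)(i) = p(q(r(i))). r(i) = d, then q(d) = i, then p(i) = c, so the result is c.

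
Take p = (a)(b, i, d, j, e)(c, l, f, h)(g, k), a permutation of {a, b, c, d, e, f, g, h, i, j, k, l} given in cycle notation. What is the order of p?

20

The disjoint cycles have lengths 5, 4, 2, 1.
The order is lcm(5, 4, 2) = 20.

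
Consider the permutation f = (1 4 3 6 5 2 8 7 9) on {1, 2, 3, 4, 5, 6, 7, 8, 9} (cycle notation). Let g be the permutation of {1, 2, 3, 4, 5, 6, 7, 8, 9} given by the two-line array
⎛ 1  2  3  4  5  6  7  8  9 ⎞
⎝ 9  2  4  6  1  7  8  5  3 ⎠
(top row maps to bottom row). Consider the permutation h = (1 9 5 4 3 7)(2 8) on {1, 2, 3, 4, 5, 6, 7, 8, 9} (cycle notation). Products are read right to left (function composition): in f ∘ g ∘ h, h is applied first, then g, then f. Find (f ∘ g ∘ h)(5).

Chase 5: h(5) = 4; g(4) = 6; f(6) = 5. Hence (f ∘ g ∘ h)(5) = 5.

5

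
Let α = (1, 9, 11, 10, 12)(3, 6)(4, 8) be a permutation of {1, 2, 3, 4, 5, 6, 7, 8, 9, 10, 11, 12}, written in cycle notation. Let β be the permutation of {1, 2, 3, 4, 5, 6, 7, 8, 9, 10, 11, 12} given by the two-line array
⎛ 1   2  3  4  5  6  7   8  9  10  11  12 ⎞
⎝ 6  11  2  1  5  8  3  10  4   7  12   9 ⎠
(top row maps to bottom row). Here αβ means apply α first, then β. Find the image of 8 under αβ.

(αβ)(8) = β(α(8)). α(8) = 4, then β(4) = 1. So (αβ)(8) = 1.

1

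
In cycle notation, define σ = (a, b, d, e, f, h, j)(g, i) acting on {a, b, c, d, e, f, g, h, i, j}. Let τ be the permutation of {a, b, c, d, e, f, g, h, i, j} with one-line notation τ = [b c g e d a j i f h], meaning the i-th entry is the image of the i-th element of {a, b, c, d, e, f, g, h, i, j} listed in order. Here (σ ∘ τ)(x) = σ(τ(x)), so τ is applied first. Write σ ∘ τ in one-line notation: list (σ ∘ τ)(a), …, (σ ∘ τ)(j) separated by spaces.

(σ ∘ τ)(x) = σ(τ(x)). Computing each image: σ(τ(a)) = σ(b) = d, σ(τ(b)) = σ(c) = c, σ(τ(c)) = σ(g) = i, σ(τ(d)) = σ(e) = f, σ(τ(e)) = σ(d) = e, σ(τ(f)) = σ(a) = b, σ(τ(g)) = σ(j) = a, σ(τ(h)) = σ(i) = g, σ(τ(i)) = σ(f) = h, σ(τ(j)) = σ(h) = j.
Hence σ ∘ τ = [d c i f e b a g h j].

d c i f e b a g h j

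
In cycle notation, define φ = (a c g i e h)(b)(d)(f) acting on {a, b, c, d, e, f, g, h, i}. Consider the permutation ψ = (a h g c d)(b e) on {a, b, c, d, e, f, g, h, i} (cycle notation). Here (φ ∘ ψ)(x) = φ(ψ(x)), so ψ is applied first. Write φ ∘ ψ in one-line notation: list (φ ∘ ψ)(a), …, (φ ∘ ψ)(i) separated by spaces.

a h d c b f g i e

(φ ∘ ψ)(x) = φ(ψ(x)). Computing each image: φ(ψ(a)) = φ(h) = a, φ(ψ(b)) = φ(e) = h, φ(ψ(c)) = φ(d) = d, φ(ψ(d)) = φ(a) = c, φ(ψ(e)) = φ(b) = b, φ(ψ(f)) = φ(f) = f, φ(ψ(g)) = φ(c) = g, φ(ψ(h)) = φ(g) = i, φ(ψ(i)) = φ(i) = e.
Hence φ ∘ ψ = [a h d c b f g i e].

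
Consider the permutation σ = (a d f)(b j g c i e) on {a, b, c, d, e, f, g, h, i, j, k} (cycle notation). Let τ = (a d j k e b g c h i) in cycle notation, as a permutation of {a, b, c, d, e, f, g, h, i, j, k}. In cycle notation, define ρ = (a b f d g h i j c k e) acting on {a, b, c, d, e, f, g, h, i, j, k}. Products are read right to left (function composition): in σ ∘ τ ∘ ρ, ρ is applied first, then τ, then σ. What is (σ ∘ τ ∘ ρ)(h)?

Chase h: ρ(h) = i; τ(i) = a; σ(a) = d. Hence (σ ∘ τ ∘ ρ)(h) = d.

d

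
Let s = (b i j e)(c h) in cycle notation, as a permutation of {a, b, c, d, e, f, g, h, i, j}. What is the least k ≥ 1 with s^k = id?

4

The disjoint cycles have lengths 4, 2, 1, 1, 1, 1.
The order is lcm(4, 2) = 4.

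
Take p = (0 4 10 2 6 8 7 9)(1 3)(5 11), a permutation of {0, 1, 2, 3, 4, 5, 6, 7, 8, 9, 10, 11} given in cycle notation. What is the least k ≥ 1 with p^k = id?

The cycle type of p is (8, 2, 2).
The order is lcm(8, 2, 2) = 8.

8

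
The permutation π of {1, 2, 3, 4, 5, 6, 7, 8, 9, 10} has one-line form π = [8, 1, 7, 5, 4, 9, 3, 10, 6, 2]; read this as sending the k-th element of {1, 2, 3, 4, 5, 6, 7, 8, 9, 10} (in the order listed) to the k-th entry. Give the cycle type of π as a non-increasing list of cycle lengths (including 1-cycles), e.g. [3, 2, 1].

[4, 2, 2, 2]

The disjoint cycles are (1, 8, 10, 2)(3, 7)(4, 5)(6, 9), with lengths 4, 2, 2, 2 in non-increasing order.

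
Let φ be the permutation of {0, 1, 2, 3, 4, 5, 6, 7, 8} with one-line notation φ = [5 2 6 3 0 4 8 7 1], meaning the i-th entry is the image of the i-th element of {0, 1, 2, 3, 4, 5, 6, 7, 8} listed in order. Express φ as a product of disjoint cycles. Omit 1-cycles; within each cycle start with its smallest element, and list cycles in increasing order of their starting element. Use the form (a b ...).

(0 5 4)(1 2 6 8)

From 0: 0 → 5 → 4 → 0, closing the cycle (0 5 4).
Continuing from each remaining unvisited element yields (0 5 4)(1 2 6 8).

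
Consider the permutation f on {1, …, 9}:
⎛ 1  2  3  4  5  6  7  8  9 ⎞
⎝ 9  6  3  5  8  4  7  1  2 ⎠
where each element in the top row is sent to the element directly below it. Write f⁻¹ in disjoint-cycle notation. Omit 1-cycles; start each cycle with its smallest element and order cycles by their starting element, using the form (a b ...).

The cycle decomposition of f is (1 9 2 6 4 5 8).
Reversing each cycle (and rotating so the smallest element leads) gives f⁻¹ = (1 8 5 4 6 2 9).

(1 8 5 4 6 2 9)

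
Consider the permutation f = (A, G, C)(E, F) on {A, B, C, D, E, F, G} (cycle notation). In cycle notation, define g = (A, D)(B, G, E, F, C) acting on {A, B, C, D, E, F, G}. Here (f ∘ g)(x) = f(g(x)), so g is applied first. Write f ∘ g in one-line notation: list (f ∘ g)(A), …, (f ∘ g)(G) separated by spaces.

D C B G E A F

(f ∘ g)(x) = f(g(x)). Computing each image: f(g(A)) = f(D) = D, f(g(B)) = f(G) = C, f(g(C)) = f(B) = B, f(g(D)) = f(A) = G, f(g(E)) = f(F) = E, f(g(F)) = f(C) = A, f(g(G)) = f(E) = F.
Hence f ∘ g = [D C B G E A F].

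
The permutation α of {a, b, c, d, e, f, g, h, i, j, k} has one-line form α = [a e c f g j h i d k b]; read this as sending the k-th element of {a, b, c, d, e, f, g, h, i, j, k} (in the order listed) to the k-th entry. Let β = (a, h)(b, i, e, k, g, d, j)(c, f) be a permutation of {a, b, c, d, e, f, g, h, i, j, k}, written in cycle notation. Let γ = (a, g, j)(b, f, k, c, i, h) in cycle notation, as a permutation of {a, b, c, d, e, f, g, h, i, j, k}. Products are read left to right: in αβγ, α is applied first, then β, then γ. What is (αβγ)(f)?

f

Chase f: α(f) = j; β(j) = b; γ(b) = f. Hence (αβγ)(f) = f.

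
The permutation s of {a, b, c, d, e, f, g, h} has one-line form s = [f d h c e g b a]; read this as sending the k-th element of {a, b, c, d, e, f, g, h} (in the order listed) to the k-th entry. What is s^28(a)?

a

Tracing a → f → … returns to a after 7 steps, so a lies in a 7-cycle (a f g b d c h).
Since the cycle has length 7, s^28 acts on it the same as s^0 (28 mod 7 = 0).
So s^28(a) = a.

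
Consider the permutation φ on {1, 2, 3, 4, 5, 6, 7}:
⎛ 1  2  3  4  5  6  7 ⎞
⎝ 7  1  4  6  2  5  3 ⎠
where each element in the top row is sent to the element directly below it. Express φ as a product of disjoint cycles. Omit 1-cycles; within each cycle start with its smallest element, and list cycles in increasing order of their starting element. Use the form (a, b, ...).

(1, 7, 3, 4, 6, 5, 2)

From 1: 1 → 7 → 3 → 4 → 6 → 5 → 2 → 1, closing the cycle (1, 7, 3, 4, 6, 5, 2).
Repeating from the next unused element and collecting all non-trivial cycles gives (1, 7, 3, 4, 6, 5, 2).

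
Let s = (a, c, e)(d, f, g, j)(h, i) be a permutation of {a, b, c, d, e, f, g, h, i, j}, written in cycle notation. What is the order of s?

12

The disjoint cycles have lengths 4, 3, 2, 1.
The order of s is the least common multiple of its cycle lengths: lcm(4, 3, 2) = 12.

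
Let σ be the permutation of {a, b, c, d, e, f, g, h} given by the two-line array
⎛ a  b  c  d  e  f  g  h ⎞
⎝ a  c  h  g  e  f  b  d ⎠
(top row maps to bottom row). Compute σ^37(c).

d

Tracing c → h → … returns to c after 5 steps, so c lies in a 5-cycle (b c h d g).
On a 5-cycle, σ^5 is the identity, so σ^37 = σ^2 there (37 ≡ 2 mod 5).
Advancing 2 steps from c: c → h → d.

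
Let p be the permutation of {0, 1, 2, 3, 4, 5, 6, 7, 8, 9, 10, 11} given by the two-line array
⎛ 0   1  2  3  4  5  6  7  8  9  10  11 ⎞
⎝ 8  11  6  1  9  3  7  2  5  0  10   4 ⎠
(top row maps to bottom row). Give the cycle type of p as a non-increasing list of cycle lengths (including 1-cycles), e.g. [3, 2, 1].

[8, 3, 1]

The disjoint cycles are (0 8 5 3 1 11 4 9)(2 6 7)(10), with lengths 8, 3, 1 in non-increasing order.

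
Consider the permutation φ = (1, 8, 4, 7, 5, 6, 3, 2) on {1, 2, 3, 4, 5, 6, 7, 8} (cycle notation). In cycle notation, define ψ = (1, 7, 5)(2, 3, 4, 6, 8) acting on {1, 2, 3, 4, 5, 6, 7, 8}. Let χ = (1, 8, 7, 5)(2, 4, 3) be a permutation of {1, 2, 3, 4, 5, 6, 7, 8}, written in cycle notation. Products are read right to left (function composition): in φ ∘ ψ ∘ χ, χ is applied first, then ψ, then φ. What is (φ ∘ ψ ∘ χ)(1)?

1

Apply the permutations in order: χ(1) = 8, then ψ(8) = 2, then φ(2) = 1. So (φ ∘ ψ ∘ χ)(1) = 1.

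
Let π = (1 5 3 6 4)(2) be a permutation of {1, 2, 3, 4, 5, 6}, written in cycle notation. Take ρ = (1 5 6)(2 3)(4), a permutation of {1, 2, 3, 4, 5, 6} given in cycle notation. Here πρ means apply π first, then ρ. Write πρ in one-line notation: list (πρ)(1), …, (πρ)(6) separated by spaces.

6 3 1 5 2 4

(πρ)(x) = ρ(π(x)). Computing each image: ρ(π(1)) = ρ(5) = 6, ρ(π(2)) = ρ(2) = 3, ρ(π(3)) = ρ(6) = 1, ρ(π(4)) = ρ(1) = 5, ρ(π(5)) = ρ(3) = 2, ρ(π(6)) = ρ(4) = 4.
Hence πρ = [6 3 1 5 2 4].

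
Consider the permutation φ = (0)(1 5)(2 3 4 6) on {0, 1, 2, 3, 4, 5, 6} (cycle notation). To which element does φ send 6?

6 appears in (2 3 4 6); the next entry (wrapping around) is 2.

2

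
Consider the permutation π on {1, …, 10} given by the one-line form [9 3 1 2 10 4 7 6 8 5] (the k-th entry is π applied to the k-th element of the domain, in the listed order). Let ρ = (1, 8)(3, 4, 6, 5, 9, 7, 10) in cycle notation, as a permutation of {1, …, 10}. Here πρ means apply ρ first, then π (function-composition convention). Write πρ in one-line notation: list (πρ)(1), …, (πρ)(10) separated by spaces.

6 3 2 4 8 10 5 9 7 1

(πρ)(x) = π(ρ(x)). Computing each image: π(ρ(1)) = π(8) = 6, π(ρ(2)) = π(2) = 3, π(ρ(3)) = π(4) = 2, π(ρ(4)) = π(6) = 4, π(ρ(5)) = π(9) = 8, π(ρ(6)) = π(5) = 10, π(ρ(7)) = π(10) = 5, π(ρ(8)) = π(1) = 9, π(ρ(9)) = π(7) = 7, π(ρ(10)) = π(3) = 1.
Hence πρ = [6 3 2 4 8 10 5 9 7 1].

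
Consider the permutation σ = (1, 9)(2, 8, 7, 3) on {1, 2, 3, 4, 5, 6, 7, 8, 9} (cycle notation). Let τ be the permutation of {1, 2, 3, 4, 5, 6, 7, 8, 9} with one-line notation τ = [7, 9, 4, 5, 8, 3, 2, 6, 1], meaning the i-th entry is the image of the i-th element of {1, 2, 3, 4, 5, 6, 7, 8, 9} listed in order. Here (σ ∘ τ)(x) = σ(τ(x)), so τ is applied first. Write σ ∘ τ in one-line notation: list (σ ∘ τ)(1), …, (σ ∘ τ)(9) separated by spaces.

3 1 4 5 7 2 8 6 9

(σ ∘ τ)(x) = σ(τ(x)). Computing each image: σ(τ(1)) = σ(7) = 3, σ(τ(2)) = σ(9) = 1, σ(τ(3)) = σ(4) = 4, σ(τ(4)) = σ(5) = 5, σ(τ(5)) = σ(8) = 7, σ(τ(6)) = σ(3) = 2, σ(τ(7)) = σ(2) = 8, σ(τ(8)) = σ(6) = 6, σ(τ(9)) = σ(1) = 9.
Hence σ ∘ τ = [3 1 4 5 7 2 8 6 9].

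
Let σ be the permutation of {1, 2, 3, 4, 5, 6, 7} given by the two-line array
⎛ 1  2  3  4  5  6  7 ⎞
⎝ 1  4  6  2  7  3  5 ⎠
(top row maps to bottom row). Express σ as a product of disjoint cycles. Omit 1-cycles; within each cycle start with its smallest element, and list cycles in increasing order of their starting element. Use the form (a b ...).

(2 4)(3 6)(5 7)

Iterating σ from 2 gives 2 → 4 → 2; that is the 2-cycle (2 4).
Repeating from the next unused element and collecting all non-trivial cycles gives (2 4)(3 6)(5 7).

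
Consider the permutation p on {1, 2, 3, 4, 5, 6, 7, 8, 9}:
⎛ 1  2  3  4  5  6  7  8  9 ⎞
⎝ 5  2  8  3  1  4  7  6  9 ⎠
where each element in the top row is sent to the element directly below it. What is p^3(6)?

Tracing 6 → 4 → … returns to 6 after 4 steps, so 6 lies in a 4-cycle (3, 8, 6, 4).
Stepping 3 places around the cycle: 6 → 4 → 3 → 8.

8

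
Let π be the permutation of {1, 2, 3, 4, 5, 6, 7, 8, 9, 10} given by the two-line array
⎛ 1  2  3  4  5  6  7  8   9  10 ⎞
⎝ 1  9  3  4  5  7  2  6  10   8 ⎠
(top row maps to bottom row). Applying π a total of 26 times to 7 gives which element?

Tracing 7 → 2 → … returns to 7 after 6 steps, so 7 lies in a 6-cycle (2, 9, 10, 8, 6, 7).
Since the cycle has length 6, π^26 acts on it the same as π^2 (26 mod 6 = 2).
Stepping 2 places around the cycle: 7 → 2 → 9.

9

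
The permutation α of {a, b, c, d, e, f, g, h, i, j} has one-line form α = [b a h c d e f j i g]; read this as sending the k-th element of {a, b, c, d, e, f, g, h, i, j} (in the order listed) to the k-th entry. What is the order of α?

14

The disjoint-cycle form of α has cycle lengths 7, 2, 1.
Since disjoint cycles commute, ord(α) = lcm(7, 2) = 14.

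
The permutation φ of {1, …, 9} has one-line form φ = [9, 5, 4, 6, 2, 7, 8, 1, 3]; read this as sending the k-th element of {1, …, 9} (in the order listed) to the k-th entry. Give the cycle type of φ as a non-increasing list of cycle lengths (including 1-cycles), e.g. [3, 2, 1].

The disjoint cycles are (1, 9, 3, 4, 6, 7, 8)(2, 5), with lengths 7, 2 in non-increasing order.

[7, 2]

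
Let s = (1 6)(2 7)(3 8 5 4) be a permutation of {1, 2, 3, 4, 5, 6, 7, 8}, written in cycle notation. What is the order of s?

The cycle type of s is (4, 2, 2).
The order of s is the least common multiple of its cycle lengths: lcm(4, 2, 2) = 4.

4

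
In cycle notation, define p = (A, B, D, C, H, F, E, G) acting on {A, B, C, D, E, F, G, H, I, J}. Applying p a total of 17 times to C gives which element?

H

C lies in the 8-cycle (A, B, D, C, H, F, E, G).
Powers repeat with period 8 on this cycle, and 17 mod 8 = 1, so p^17(C) = p^1(C).
Stepping 1 place around the cycle: C → H.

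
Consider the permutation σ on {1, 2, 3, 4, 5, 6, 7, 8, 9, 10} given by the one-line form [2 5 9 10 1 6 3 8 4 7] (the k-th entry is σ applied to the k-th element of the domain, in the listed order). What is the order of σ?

Writing σ as disjoint cycles, the cycle lengths are 5, 3, 1, 1.
Since disjoint cycles commute, ord(σ) = lcm(5, 3) = 15.

15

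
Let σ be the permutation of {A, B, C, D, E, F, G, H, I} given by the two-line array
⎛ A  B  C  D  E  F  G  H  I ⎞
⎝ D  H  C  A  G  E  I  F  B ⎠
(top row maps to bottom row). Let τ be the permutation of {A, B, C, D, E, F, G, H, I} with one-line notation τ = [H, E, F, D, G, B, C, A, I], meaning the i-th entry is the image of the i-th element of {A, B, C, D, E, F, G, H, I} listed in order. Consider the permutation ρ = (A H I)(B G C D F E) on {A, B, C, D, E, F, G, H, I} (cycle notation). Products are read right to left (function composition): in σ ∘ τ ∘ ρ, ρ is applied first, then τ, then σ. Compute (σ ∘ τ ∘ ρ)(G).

Apply the permutations in order: ρ(G) = C, then τ(C) = F, then σ(F) = E. So (σ ∘ τ ∘ ρ)(G) = E.

E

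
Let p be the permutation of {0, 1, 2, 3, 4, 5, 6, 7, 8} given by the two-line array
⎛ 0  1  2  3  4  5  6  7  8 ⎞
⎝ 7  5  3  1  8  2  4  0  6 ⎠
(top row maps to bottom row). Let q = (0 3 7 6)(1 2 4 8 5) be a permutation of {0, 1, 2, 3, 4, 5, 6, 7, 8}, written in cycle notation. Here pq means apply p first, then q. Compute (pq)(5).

4

(pq)(5) = q(p(5)). p(5) = 2, then q(2) = 4. So (pq)(5) = 4.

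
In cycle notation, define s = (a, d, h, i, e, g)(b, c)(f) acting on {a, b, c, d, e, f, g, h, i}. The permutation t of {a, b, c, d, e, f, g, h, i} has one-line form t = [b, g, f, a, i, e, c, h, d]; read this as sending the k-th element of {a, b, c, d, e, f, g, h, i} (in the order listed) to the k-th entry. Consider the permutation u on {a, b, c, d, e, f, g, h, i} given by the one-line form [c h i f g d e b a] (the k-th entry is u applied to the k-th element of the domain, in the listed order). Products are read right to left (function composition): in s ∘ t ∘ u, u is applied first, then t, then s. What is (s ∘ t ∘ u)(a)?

Apply the permutations in order: u(a) = c, then t(c) = f, then s(f) = f. So (s ∘ t ∘ u)(a) = f.

f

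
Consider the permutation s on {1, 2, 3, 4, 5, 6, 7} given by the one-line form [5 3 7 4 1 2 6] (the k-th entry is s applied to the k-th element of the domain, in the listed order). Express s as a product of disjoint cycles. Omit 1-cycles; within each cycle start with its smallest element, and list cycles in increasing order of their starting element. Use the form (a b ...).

(1 5)(2 3 7 6)

Start at 1 and follow images: 1 → 5 → 1, giving the cycle (1 5).
Repeating from the next unused element and collecting all non-trivial cycles gives (1 5)(2 3 7 6).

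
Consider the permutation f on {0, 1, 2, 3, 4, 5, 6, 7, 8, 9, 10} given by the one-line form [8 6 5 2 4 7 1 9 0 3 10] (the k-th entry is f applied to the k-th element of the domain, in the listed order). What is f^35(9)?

Tracing 9 → 3 → … returns to 9 after 5 steps, so 9 lies in a 5-cycle (2, 5, 7, 9, 3).
On a 5-cycle, f^5 is the identity, so f^35 = f^0 there (35 ≡ 0 mod 5).
So f^35(9) = 9.

9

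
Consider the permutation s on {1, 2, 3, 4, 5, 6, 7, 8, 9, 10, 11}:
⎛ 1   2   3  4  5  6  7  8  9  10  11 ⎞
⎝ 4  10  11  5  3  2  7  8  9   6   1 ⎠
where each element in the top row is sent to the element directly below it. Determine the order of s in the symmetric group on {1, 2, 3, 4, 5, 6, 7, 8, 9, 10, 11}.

The disjoint-cycle form of s has cycle lengths 5, 3, 1, 1, 1.
The order of s is the least common multiple of its cycle lengths: lcm(5, 3) = 15.

15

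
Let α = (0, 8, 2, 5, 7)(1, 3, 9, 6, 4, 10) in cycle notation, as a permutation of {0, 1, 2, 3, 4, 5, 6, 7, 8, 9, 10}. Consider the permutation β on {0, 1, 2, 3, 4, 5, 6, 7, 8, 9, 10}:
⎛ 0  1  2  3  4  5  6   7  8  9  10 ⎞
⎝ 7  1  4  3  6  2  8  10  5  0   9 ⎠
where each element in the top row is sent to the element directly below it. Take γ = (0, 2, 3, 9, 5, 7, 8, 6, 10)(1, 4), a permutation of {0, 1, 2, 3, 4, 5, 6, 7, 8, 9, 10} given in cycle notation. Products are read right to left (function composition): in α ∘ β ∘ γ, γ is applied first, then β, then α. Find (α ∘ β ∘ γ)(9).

5

Apply the permutations in order: γ(9) = 5, then β(5) = 2, then α(2) = 5. So (α ∘ β ∘ γ)(9) = 5.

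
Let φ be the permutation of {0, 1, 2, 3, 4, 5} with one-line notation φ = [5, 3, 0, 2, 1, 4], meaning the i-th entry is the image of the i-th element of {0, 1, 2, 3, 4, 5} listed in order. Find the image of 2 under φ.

0

2 is element number 3 of the domain, and entry number 3 of the one-line form is 0, so φ(2) = 0.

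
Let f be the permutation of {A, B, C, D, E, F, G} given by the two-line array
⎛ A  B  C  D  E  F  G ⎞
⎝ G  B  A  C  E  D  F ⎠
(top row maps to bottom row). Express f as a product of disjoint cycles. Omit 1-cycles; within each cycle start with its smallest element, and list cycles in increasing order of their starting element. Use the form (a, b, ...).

(A, G, F, D, C)

Start at A and follow images: A → G → F → D → C → A, giving the cycle (A, G, F, D, C).
Continuing from each remaining unvisited element yields (A, G, F, D, C).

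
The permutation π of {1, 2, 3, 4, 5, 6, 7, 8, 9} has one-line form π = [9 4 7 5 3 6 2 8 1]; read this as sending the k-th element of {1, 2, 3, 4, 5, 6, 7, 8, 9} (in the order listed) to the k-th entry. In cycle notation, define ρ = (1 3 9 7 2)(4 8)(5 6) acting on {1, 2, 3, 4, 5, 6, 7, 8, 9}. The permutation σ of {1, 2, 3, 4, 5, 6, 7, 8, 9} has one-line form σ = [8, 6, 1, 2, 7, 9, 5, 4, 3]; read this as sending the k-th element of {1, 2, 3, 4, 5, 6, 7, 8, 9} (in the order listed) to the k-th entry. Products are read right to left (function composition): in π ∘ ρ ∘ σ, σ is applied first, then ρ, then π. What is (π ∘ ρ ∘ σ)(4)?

(π ∘ ρ ∘ σ)(4) = π(ρ(σ(4))). σ(4) = 2, then ρ(2) = 1, then π(1) = 9, so the result is 9.

9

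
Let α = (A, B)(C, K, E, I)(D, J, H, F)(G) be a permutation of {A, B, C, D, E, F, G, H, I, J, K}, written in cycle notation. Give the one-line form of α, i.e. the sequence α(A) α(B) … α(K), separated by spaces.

B A K J I D G F C H E

Image by image: A→B, B→A, C→K, D→J, E→I, F→D, G→G, H→F, I→C, J→H, K→E.
So the one-line form is B A K J I D G F C H E.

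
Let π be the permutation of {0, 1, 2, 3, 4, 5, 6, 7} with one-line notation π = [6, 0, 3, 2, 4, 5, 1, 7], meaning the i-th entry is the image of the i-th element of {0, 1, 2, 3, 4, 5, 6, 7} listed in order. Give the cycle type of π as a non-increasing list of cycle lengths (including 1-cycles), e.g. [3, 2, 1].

The disjoint cycles are (0 6 1)(2 3)(4)(5)(7), with lengths 3, 2, 1, 1, 1 in non-increasing order.

[3, 2, 1, 1, 1]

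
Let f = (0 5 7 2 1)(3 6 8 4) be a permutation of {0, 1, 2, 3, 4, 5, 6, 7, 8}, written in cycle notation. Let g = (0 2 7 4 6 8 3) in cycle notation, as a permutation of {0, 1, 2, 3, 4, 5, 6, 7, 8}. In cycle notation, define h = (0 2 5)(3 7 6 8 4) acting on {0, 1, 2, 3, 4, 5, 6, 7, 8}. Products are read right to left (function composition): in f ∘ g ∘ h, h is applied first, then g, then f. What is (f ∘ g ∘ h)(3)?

Apply the permutations in order: h(3) = 7, then g(7) = 4, then f(4) = 3. So (f ∘ g ∘ h)(3) = 3.

3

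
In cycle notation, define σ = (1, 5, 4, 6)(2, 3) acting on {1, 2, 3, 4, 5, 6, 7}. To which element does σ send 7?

7

7 does not appear in any cycle of σ, so it is a fixed point: σ(7) = 7.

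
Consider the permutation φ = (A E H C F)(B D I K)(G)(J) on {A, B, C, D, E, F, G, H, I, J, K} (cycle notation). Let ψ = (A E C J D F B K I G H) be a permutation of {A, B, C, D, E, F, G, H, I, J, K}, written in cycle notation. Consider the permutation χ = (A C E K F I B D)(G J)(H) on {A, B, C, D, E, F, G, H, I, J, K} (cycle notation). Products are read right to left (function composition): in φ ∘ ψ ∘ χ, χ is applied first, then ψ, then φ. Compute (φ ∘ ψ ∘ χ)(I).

B

(φ ∘ ψ ∘ χ)(I) = φ(ψ(χ(I))). χ(I) = B, then ψ(B) = K, then φ(K) = B, so the result is B.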